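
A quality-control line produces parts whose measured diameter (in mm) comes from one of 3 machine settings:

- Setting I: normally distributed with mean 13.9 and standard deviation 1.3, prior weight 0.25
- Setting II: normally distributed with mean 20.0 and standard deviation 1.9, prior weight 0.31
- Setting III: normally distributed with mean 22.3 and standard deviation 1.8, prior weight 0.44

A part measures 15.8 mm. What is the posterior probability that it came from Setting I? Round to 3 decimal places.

Posterior ∝ prior × likelihood, so P(k | x) ∝ π_k f_k(x); normalise over all components.
Component likelihoods at x = 15.8 mm:
  p_I = 0.105468
  p_II = 0.0182424
  p_III = 0.000326596
Unnormalised posteriors:
  π_I·p_I = 0.25 × 0.105468 = 0.0263669
  π_II·p_II = 0.31 × 0.0182424 = 0.00565515
  π_III·p_III = 0.44 × 0.000326596 = 0.000143702
Marginal: 0.0263669 + 0.00565515 + 0.000143702 = 0.0321658
So the posterior for Setting I is 0.0263669 / 0.0321658 ≈ 0.820.

0.820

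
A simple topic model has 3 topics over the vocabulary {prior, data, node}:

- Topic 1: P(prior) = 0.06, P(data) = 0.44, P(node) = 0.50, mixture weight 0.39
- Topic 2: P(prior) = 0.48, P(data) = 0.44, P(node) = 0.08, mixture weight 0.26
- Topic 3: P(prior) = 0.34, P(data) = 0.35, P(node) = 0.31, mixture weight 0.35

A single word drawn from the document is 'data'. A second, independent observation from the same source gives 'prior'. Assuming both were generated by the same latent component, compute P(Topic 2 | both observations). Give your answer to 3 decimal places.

By Bayes' theorem, P(k | x) = w_k f_k(x) / Σ_j w_j f_j(x).
Since both observations come from the same component, the likelihood for component k is f_k(x₁)·f_k(x₂).
  L_1 = [P(data | comp) = 0.44] × [0.06] = 0.0264
  L_2 = [P(data | comp) = 0.44] × [0.48] = 0.2112
  L_3 = [P(data | comp) = 0.35] × [0.34] = 0.119
Weight by the priors:
  w_1·L_1 = 0.39 × 0.0264 = 0.010296
  w_2·L_2 = 0.26 × 0.2112 = 0.054912
  w_3·L_3 = 0.35 × 0.119 = 0.04165
Marginal: 0.010296 + 0.054912 + 0.04165 = 0.106858
Responsibility of Topic 2: 0.054912 / 0.106858 ≈ 0.514

0.514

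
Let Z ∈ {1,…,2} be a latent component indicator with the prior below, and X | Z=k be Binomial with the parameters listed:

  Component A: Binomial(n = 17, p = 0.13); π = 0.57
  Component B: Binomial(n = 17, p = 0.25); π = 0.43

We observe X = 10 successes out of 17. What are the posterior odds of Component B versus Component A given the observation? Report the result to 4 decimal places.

Since P(k|x) ∝ P(Z=k) f_k(x), the posterior odds are P(Z=i) f_i(x) / (P(Z=j) f_j(x)).
Binomial probabilities:
  f_A = 1.01145e-05
  f_B = 0.00247573
Odds = (0.43/0.57) × (0.00247573/1.01145e-05) = 0.754386 × 244.771 ≈ 184.6521

184.6521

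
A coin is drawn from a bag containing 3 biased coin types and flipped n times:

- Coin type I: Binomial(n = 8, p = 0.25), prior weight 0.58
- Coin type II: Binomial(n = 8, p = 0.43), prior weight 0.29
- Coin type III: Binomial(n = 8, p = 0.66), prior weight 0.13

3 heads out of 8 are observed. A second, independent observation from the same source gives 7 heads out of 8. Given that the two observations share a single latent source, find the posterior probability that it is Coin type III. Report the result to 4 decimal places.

Apply Bayes' rule: the posterior for each component is proportional to its prior times its likelihood at x.
Since both observations come from the same component, the likelihood for component k is f_k(x₁)·f_k(x₂).
  L_I = [C(8,3)·0.25^3·0.75^5 = 56·0.015625·0.237305 = 0.207642] × [0.000366211] = 7.60406e-05
  L_II = [C(8,3)·0.43^3·0.57^5 = 56·0.079507·0.0601692 = 0.267897] × [0.0123949] = 0.00332056
  L_III = [C(8,3)·0.66^3·0.34^5 = 56·0.287496·0.00454354 = 0.07315] × [0.14838] = 0.010854
Unnormalised posteriors:
  π_I·L_I = 0.58 × 7.60406e-05 = 4.41036e-05
  π_II·L_II = 0.29 × 0.00332056 = 0.000962963
  π_III·L_III = 0.13 × 0.010854 = 0.00141102
Sum: 4.41036e-05 + 0.000962963 + 0.00141102 = 0.00241809
So the posterior for Coin type III is 0.00141102 / 0.00241809 ≈ 0.5835.

0.5835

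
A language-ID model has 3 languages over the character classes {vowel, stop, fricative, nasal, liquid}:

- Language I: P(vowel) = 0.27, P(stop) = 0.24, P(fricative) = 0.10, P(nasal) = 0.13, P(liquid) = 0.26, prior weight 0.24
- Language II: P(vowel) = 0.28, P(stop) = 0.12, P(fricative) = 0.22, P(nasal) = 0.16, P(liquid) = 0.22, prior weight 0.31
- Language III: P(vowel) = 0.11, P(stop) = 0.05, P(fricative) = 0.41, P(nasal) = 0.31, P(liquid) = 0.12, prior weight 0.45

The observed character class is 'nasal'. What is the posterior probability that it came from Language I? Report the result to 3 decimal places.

P(component k | x) = w_k·f_k(x) / marginal(x), where marginal(x) = Σ_j w_j·f_j(x).
Component likelihoods at x = 'nasal':
  p_I = P(nasal | comp) = 0.13
  p_II = P(nasal | comp) = 0.16
  p_III = P(nasal | comp) = 0.31
Weight by the priors:
  w_I·p_I = 0.24 × 0.13 = 0.0312
  w_II·p_II = 0.31 × 0.16 = 0.0496
  w_III·p_III = 0.45 × 0.31 = 0.1395
Evidence: 0.0312 + 0.0496 + 0.1395 = 0.2203
P(Language I | data) ≈ 0.142

0.142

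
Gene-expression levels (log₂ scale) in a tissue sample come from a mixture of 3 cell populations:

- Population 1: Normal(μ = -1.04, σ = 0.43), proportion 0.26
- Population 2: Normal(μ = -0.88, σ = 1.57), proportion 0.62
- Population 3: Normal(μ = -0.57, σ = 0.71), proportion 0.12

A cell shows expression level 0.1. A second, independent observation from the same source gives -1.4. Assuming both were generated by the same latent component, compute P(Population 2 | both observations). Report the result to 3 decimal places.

0.648

The responsibility of component k is w_k f_k(x) divided by Σ_j w_j f_j(x).
Since both observations come from the same component, the likelihood for component k is f_k(x₁)·f_k(x₂).
  L_1 = [(1/(0.43·√(2π)))·exp(−(0.1−-1.04)²/(2·0.43²)) = 0.927773·exp(-3.51433) = 0.0276176] × [0.65349] = 0.0180479
  L_2 = [(1/(1.57·√(2π)))·exp(−(0.1−-0.88)²/(2·1.57²)) = 0.254103·exp(-0.19482) = 0.209124] × [0.240541] = 0.0503028
  L_3 = [(1/(0.71·√(2π)))·exp(−(0.1−-0.57)²/(2·0.71²)) = 0.561891·exp(-0.44525) = 0.359983] × [0.283726] = 0.102137
Weight by the priors:
  w_1·L_1 = 0.26 × 0.0180479 = 0.00469244
  w_2·L_2 = 0.62 × 0.0503028 = 0.0311878
  w_3·L_3 = 0.12 × 0.102137 = 0.0122564
Normaliser: 0.00469244 + 0.0311878 + 0.0122564 = 0.0481366
P(Population 2 | x) ≈ 0.648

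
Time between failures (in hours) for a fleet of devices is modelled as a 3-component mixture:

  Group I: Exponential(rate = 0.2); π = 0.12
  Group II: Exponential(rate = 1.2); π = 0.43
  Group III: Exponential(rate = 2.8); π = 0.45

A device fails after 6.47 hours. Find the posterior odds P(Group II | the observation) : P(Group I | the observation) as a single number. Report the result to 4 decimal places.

0.0333

The posterior odds equal the prior odds times the likelihood ratio: (P(Z=i)/P(Z=j))·(f_i(x)/f_j(x)).
Evaluate each component's likelihood at the observed value:
  f_I = 0.2·e^(−0.2·6.47) = 0.2·e^(−1.2940) = 0.0548344
  f_II = 1.2·e^(−1.2·6.47) = 1.2·e^(−7.7640) = 0.000509705
  f_III = 2.8·e^(−2.8·6.47) = 2.8·e^(−18.1160) = 3.79734e-08
0.000219173 / 0.00658013 ≈ 0.0333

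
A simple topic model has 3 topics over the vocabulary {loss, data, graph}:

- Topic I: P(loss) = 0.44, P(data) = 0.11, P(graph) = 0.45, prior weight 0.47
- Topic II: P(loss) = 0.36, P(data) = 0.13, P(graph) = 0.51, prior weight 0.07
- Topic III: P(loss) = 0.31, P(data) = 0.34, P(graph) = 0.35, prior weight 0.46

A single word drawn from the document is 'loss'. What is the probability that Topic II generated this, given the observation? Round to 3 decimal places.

0.067

The responsibility of component k is w_k f_k(x) divided by Σ_j w_j f_j(x).
Component likelihoods at x = 'loss':
  p_I = 0.44
  p_II = 0.36
  p_III = 0.31
Prior × likelihood for each component:
  w_I·p_I = 0.47 × 0.44 = 0.2068
  w_II·p_II = 0.07 × 0.36 = 0.0252
  w_III·p_III = 0.46 × 0.31 = 0.1426
Denominator: 0.2068 + 0.0252 + 0.1426 = 0.3746
Responsibility of Topic II: 0.0252 / 0.3746 ≈ 0.067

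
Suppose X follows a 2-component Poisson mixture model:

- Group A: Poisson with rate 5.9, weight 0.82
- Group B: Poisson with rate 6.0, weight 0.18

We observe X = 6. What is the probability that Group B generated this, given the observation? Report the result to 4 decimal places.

0.1801

Apply Bayes' rule: the posterior for each component is proportional to its prior times its likelihood at x.
Component likelihoods at x = 6:
  p_A = 0.160488
  p_B = 0.160623
Weight by the priors:
  π_A·p_A = 0.82 × 0.160488 = 0.1316
  π_B·p_B = 0.18 × 0.160623 = 0.0289122
Marginal: 0.1316 + 0.0289122 = 0.160512
P(Group B | data) ≈ 0.1801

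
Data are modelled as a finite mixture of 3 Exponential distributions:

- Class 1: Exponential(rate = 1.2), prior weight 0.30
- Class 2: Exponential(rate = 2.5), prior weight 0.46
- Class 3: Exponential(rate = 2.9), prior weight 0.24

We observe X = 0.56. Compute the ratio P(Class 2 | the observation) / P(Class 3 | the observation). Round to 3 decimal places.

2.067

Only the two components matter; the odds are (π_i f_i(x)) / (π_j f_j(x)).
Evaluate each component's likelihood at the observed value:
  p_1 = 0.612823
  p_2 = 0.616492
  p_3 = 0.571615
Odds = (0.46/0.24) × (0.616492/0.571615) = 1.91667 × 1.07851 ≈ 2.067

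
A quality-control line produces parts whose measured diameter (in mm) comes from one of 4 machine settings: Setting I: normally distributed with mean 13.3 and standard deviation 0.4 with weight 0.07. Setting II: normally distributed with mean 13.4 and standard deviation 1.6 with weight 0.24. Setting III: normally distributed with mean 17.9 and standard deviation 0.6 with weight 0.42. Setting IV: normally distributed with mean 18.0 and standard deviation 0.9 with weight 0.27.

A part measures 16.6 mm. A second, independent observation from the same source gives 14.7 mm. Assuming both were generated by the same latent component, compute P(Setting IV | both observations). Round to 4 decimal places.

0.0130

Apply Bayes' rule: the posterior for each component is proportional to its prior times its likelihood at x.
Since both observations come from the same component, the likelihood for component k is f_k(x₁)·f_k(x₂).
  L_I = [(1/(0.4·√(2π)))·exp(−(16.6−13.3)²/(2·0.4²)) = 0.997356·exp(-34.03125) = 1.65678e-15] × [0.00218171] = 3.61462e-18
  L_II = [(1/(1.6·√(2π)))·exp(−(16.6−13.4)²/(2·1.6²)) = 0.249339·exp(-2.00000) = 0.0337444] × [0.179242] = 0.00604839
  L_III = [(1/(0.6·√(2π)))·exp(−(16.6−17.9)²/(2·0.6²)) = 0.664904·exp(-2.34722) = 0.0635877] × [4.42717e-07] = 2.81514e-08
  L_IV = [(1/(0.9·√(2π)))·exp(−(16.6−18.0)²/(2·0.9²)) = 0.443269·exp(-1.20988) = 0.132198] × [0.000533634] = 7.05453e-05
Multiply by the mixture weights:
  P(Z=I)·L_I = 0.07 × 3.61462e-18 = 2.53023e-19
  P(Z=II)·L_II = 0.24 × 0.00604839 = 0.00145161
  P(Z=III)·L_III = 0.42 × 2.81514e-08 = 1.18236e-08
  P(Z=IV)·L_IV = 0.27 × 7.05453e-05 = 1.90472e-05
Denominator: 2.53023e-19 + 0.00145161 + 1.18236e-08 + 1.90472e-05 = 0.00147067
Responsibility of Setting IV: 1.90472e-05 / 0.00147067 ≈ 0.0130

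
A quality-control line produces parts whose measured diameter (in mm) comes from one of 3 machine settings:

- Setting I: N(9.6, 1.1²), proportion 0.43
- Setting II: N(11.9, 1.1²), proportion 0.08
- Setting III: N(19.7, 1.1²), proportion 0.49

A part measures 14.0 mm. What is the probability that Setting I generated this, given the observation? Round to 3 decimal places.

By Bayes' theorem, P(k | x) = P(Z=k) f_k(x) / Σ_j P(Z=j) f_j(x).
Component likelihoods at x = 14.0 mm:
  f_I = 0.000121664
  f_II = 0.0586268
  f_III = 5.35605e-07
Unnormalised posteriors:
  P(Z=I)·f_I = 0.43 × 0.000121664 = 5.23155e-05
  P(Z=II)·f_II = 0.08 × 0.0586268 = 0.00469015
  P(Z=III)·f_III = 0.49 × 5.35605e-07 = 2.62447e-07
Sum: 5.23155e-05 + 0.00469015 + 2.62447e-07 = 0.00474272
So the posterior for Setting I is 5.23155e-05 / 0.00474272 ≈ 0.011.

0.011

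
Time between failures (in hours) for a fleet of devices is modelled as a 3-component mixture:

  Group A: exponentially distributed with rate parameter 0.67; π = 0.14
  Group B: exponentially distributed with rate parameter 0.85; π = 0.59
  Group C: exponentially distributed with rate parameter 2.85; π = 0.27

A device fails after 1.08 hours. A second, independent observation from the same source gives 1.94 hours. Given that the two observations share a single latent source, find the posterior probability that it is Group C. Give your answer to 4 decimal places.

Apply Bayes' rule: the posterior for each component is proportional to its prior times its likelihood at x.
Since both observations come from the same component, the likelihood for component k is f_k(x₁)·f_k(x₂).
  p_A = [0.67·e^(−0.67·1.08) = 0.67·e^(−0.7236) = 0.324952] × [0.182633] = 0.0593469
  p_B = [0.85·e^(−0.85·1.08) = 0.85·e^(−0.9180) = 0.339419] × [0.163406] = 0.0554631
  p_C = [2.85·e^(−2.85·1.08) = 2.85·e^(−3.0780) = 0.131246] × [0.0113144] = 0.00148497
Unnormalised posteriors:
  π_A·p_A = 0.14 × 0.0593469 = 0.00830857
  π_B·p_B = 0.59 × 0.0554631 = 0.0327232
  π_C·p_C = 0.27 × 0.00148497 = 0.000400941
Sum: 0.00830857 + 0.0327232 + 0.000400941 = 0.0414327
P(Group C | x₁, x₂) = 0.000400941 / 0.0414327 ≈ 0.0097

0.0097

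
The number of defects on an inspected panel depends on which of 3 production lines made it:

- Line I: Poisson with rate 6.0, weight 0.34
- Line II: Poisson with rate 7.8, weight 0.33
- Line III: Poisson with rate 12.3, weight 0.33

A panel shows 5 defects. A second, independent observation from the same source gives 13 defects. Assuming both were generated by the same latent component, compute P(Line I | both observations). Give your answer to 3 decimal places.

0.188

Posterior ∝ prior × likelihood, so P(k | x) ∝ w_k f_k(x); normalise over all components.
Since both observations come from the same component, the likelihood for component k is f_k(x₁)·f_k(x₂).
  L_I = [0.160623] × [0.00519899] = 0.000835078
  L_II = [0.0985814] × [0.0260287] = 0.00256595
  L_III = [0.0106788] × [0.107811] = 0.00115129
Weight by the priors:
  w_I·L_I = 0.34 × 0.000835078 = 0.000283927
  w_II·L_II = 0.33 × 0.00256595 = 0.000846762
  w_III·L_III = 0.33 × 0.00115129 = 0.000379927
Marginal: 0.000283927 + 0.000846762 + 0.000379927 = 0.00151062
Responsibility of Line I: 0.000283927 / 0.00151062 ≈ 0.188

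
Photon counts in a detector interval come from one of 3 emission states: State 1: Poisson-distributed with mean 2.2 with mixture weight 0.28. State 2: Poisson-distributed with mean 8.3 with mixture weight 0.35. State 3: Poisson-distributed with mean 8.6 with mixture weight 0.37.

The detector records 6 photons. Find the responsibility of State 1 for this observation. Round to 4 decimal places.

0.0591

By Bayes' theorem, P(k | x) = π_k f_k(x) / Σ_j π_j f_j(x).
Poisson probabilities:
  p_1 = 0.0174484
  p_2 = 0.112847
  p_3 = 0.103449
Weight by the priors:
  π_1·p_1 = 0.28 × 0.0174484 = 0.00488555
  π_2·p_2 = 0.35 × 0.112847 = 0.0394966
  π_3·p_3 = 0.37 × 0.103449 = 0.0382761
Denominator: 0.00488555 + 0.0394966 + 0.0382761 = 0.0826582
P(State 1 | data) = 0.00488555 / 0.0826582 ≈ 0.0591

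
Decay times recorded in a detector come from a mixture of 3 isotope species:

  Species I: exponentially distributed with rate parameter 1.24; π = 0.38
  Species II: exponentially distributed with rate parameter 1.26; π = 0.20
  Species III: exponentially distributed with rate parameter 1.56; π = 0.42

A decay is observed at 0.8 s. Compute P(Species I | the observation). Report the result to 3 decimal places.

0.384

Apply Bayes' rule: the posterior for each component is proportional to its prior times its likelihood at x.
Exponential densities:
  p_I = 1.24·e^(−1.24·0.8) = 1.24·e^(−0.9920) = 0.459835
  p_II = 1.26·e^(−1.26·0.8) = 1.26·e^(−1.0080) = 0.459835
  p_III = 1.56·e^(−1.56·0.8) = 1.56·e^(−1.2480) = 0.447842
Multiply by the mixture weights:
  w_I·p_I = 0.38 × 0.459835 = 0.174737
  w_II·p_II = 0.20 × 0.459835 = 0.0919669
  w_III·p_III = 0.42 × 0.447842 = 0.188094
Sum: 0.174737 + 0.0919669 + 0.188094 = 0.454798
P(Species I | 0.8 s) = 0.174737 / 0.454798 ≈ 0.384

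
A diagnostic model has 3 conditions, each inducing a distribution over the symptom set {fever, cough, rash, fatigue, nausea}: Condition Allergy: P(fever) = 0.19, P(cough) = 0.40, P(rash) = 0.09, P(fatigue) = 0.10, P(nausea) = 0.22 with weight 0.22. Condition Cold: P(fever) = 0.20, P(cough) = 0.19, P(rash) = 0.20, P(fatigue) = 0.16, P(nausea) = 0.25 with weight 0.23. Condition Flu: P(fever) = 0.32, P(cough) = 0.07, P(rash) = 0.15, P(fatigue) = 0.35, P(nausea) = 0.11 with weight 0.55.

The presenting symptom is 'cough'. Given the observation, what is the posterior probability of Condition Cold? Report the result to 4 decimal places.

0.2568

Apply Bayes' rule: the posterior for each component is proportional to its prior times its likelihood at x.
Evaluate each component's likelihood at the observed value:
  p_Allergy = P(cough | comp) = 0.40
  p_Cold = P(cough | comp) = 0.19
  p_Flu = P(cough | comp) = 0.07
Multiply by the mixture weights:
  π_Allergy·p_Allergy = 0.22 × 0.4 = 0.088
  π_Cold·p_Cold = 0.23 × 0.19 = 0.0437
  π_Flu·p_Flu = 0.55 × 0.07 = 0.0385
Denominator: 0.088 + 0.0437 + 0.0385 = 0.1702
P(Condition Cold | data) = 0.0437 / 0.1702 ≈ 0.2568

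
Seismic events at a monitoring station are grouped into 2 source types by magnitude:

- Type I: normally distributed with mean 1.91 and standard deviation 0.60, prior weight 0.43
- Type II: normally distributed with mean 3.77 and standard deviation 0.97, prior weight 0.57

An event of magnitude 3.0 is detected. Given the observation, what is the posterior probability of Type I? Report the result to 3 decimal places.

0.243

P(component k | x) = π_k·f_k(x) / marginal(x), where marginal(x) = Σ_j π_j·f_j(x).
Evaluate each component's likelihood at the observed value:
  p_I = 0.127677
  p_II = 0.300127
Prior × likelihood for each component:
  π_I·p_I = 0.43 × 0.127677 = 0.0549011
  π_II·p_II = 0.57 × 0.300127 = 0.171072
Normaliser: 0.0549011 + 0.171072 = 0.225973
P(Type I | the observation) ≈ 0.243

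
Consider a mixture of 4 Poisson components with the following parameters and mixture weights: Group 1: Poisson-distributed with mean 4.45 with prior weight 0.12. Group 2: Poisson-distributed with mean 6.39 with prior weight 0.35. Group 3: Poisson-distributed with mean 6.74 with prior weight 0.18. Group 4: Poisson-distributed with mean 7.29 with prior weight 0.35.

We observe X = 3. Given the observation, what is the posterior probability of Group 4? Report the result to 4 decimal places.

0.2130

By Bayes' theorem, P(k | x) = P(Z=k) f_k(x) / Σ_j P(Z=j) f_j(x).
Poisson probabilities:
  p_1 = e^(−4.45)·4.45^3/3! = 0.171521
  p_2 = e^(−6.39)·6.39^3/3! = 0.072981
  p_3 = e^(−6.74)·6.74^3/3! = 0.0603509
  p_4 = e^(−7.29)·7.29^3/3! = 0.044058
Weight by the priors:
  P(Z=1)·p_1 = 0.12 × 0.171521 = 0.0205826
  P(Z=2)·p_2 = 0.35 × 0.072981 = 0.0255433
  P(Z=3)·p_3 = 0.18 × 0.0603509 = 0.0108632
  P(Z=4)·p_4 = 0.35 × 0.044058 = 0.0154203
Marginal: 0.0205826 + 0.0255433 + 0.0108632 + 0.0154203 = 0.0724094
P(Group 4 | the observation) = 0.0154203 / 0.0724094 ≈ 0.2130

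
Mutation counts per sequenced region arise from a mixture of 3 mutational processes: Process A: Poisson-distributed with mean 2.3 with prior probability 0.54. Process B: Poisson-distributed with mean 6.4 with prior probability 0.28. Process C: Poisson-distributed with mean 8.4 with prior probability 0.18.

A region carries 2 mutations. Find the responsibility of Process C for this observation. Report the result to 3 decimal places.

0.009

The responsibility of component k is P(Z=k) f_k(x) divided by Σ_j P(Z=j) f_j(x).
Evaluate each component's likelihood at the observed value:
  p_A = e^(−2.3)·2.3^2/2! = 0.265185
  p_B = e^(−6.4)·6.4^2/2! = 0.0340287
  p_C = e^(−8.4)·8.4^2/2! = 0.00793332
Unnormalised posteriors:
  P(Z=A)·p_A = 0.54 × 0.265185 = 0.1432
  P(Z=B)·p_B = 0.28 × 0.0340287 = 0.00952803
  P(Z=C)·p_C = 0.18 × 0.00793332 = 0.001428
Denominator: 0.1432 + 0.00952803 + 0.001428 = 0.154156
P(Process C | 2 mutations) ≈ 0.009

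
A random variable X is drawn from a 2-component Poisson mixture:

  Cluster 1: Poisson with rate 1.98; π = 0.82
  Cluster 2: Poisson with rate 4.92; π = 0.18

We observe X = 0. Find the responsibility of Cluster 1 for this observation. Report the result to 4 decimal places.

0.9885

P(component k | x) = π_k·f_k(x) / marginal(x), where marginal(x) = Σ_j π_j·f_j(x).
Evaluate each component's likelihood at the observed value:
  p_1 = e^(−1.98)·1.98^0/0! = 0.138069
  p_2 = e^(−4.92)·4.92^0/0! = 0.00729913
Multiply by the mixture weights:
  π_1·p_1 = 0.82 × 0.138069 = 0.113217
  π_2·p_2 = 0.18 × 0.00729913 = 0.00131384
Marginal: 0.113217 + 0.00131384 = 0.114531
P(Cluster 1 | 0) = 0.113217 / 0.114531 ≈ 0.9885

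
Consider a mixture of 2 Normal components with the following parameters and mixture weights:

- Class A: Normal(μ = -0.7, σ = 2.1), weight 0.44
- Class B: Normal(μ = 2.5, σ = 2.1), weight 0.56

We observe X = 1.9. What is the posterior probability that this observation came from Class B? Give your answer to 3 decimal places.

The responsibility of component k is P(Z=k) f_k(x) divided by Σ_j P(Z=j) f_j(x).
Evaluate each component's likelihood at the observed value:
  L_A = 0.0882735
  L_B = 0.182375
Multiply by the mixture weights:
  P(Z=A)·L_A = 0.44 × 0.0882735 = 0.0388403
  P(Z=B)·L_B = 0.56 × 0.182375 = 0.10213
Marginal: 0.0388403 + 0.10213 = 0.14097
P(Class B | 1.9) ≈ 0.724

0.724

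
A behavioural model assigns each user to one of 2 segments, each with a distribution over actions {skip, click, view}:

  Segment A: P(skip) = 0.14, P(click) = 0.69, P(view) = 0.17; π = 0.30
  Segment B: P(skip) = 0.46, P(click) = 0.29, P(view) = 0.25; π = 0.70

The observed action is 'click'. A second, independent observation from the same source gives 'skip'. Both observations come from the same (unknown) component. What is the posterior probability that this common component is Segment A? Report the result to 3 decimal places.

Posterior ∝ prior × likelihood, so P(k | x) ∝ P(Z=k) f_k(x); normalise over all components.
Since both observations come from the same component, the likelihood for component k is f_k(x₁)·f_k(x₂).
  L_A = [0.69] × [0.14] = 0.0966
  L_B = [0.29] × [0.46] = 0.1334
Prior × likelihood for each component:
  P(Z=A)·L_A = 0.30 × 0.0966 = 0.02898
  P(Z=B)·L_B = 0.70 × 0.1334 = 0.09338
Evidence: 0.02898 + 0.09338 = 0.12236
Responsibility of Segment A: 0.02898 / 0.12236 ≈ 0.237

0.237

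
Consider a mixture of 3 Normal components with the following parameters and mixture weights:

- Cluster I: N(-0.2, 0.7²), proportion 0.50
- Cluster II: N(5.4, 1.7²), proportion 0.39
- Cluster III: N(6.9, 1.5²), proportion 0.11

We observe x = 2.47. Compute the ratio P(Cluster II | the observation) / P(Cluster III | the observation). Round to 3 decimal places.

55.496

The posterior odds equal the prior odds times the likelihood ratio: (w_i/w_j)·(f_i(x)/f_j(x)).
Component likelihoods at x = 2.47:
  p_I = (1/(0.7·√(2π)))·exp(−(2.47−-0.2)²/(2·0.7²)) = 0.569918·exp(-7.27439) = 0.00039499
  p_II = (1/(1.7·√(2π)))·exp(−(2.47−5.4)²/(2·1.7²)) = 0.234672·exp(-1.48528) = 0.053139
  p_III = (1/(1.5·√(2π)))·exp(−(2.47−6.9)²/(2·1.5²)) = 0.265962·exp(-4.36109) = 0.00339486
Posterior odds = (w_II·p_II) / (w_III·p_III) = (0.39·0.053139) / (0.11·0.00339486) = 0.0207242 / 0.000373435 ≈ 55.496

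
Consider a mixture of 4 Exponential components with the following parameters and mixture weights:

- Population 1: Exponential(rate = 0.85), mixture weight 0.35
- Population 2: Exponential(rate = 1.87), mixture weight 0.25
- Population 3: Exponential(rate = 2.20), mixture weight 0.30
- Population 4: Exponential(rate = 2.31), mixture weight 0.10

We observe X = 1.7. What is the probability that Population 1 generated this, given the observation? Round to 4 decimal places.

The responsibility of component k is π_k f_k(x) divided by Σ_j π_j f_j(x).
Exponential densities:
  p_1 = 0.85·e^(−0.85·1.7) = 0.85·e^(−1.4450) = 0.200384
  p_2 = 1.87·e^(−1.87·1.7) = 1.87·e^(−3.1790) = 0.077843
  p_3 = 2.20·e^(−2.20·1.7) = 2.20·e^(−3.7400) = 0.052259
  p_4 = 2.31·e^(−2.31·1.7) = 2.31·e^(−3.9270) = 0.0455132
Prior × likelihood for each component:
  π_1·p_1 = 0.35 × 0.200384 = 0.0701345
  π_2·p_2 = 0.25 × 0.077843 = 0.0194607
  π_3·p_3 = 0.30 × 0.052259 = 0.0156777
  π_4·p_4 = 0.10 × 0.0455132 = 0.00455132
Denominator: 0.0701345 + 0.0194607 + 0.0156777 + 0.00455132 = 0.109824
So the posterior for Population 1 is 0.0701345 / 0.109824 ≈ 0.6386.

0.6386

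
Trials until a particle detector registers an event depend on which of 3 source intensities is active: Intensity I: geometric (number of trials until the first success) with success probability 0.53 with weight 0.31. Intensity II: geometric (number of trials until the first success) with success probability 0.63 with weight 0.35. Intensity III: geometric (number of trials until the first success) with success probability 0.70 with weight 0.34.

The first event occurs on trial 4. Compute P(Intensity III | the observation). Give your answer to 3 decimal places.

0.185

P(component k | x) = w_k·f_k(x) / marginal(x), where marginal(x) = Σ_j w_j·f_j(x).
Evaluate each component's likelihood at the observed value:
  L_I = 0.53·(1−0.53)^3 = 0.53·0.103823 = 0.0550262
  L_II = 0.63·(1−0.63)^3 = 0.63·0.050653 = 0.0319114
  L_III = 0.70·(1−0.70)^3 = 0.70·0.027 = 0.0189
Unnormalised posteriors:
  w_I·L_I = 0.31 × 0.0550262 = 0.0170581
  w_II·L_II = 0.35 × 0.0319114 = 0.011169
  w_III·L_III = 0.34 × 0.0189 = 0.006426
Normaliser: 0.0170581 + 0.011169 + 0.006426 = 0.0346531
P(Intensity III | the observation) ≈ 0.185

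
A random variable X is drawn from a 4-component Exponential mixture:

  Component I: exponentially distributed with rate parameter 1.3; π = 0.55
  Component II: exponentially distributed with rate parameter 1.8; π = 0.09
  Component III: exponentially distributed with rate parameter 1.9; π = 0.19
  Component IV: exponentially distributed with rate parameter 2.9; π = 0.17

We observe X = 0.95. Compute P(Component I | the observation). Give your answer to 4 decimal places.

0.6340

Posterior ∝ prior × likelihood, so P(k | x) ∝ P(Z=k) f_k(x); normalise over all components.
Evaluate each component's likelihood at the observed value:
  p_I = 0.378085
  p_II = 0.325558
  p_III = 0.312501
  p_IV = 0.184466
Multiply by the mixture weights:
  P(Z=I)·p_I = 0.55 × 0.378085 = 0.207947
  P(Z=II)·p_II = 0.09 × 0.325558 = 0.0293003
  P(Z=III)·p_III = 0.19 × 0.312501 = 0.0593753
  P(Z=IV)·p_IV = 0.17 × 0.184466 = 0.0313592
Marginal: 0.207947 + 0.0293003 + 0.0593753 + 0.0313592 = 0.327982
P(Component I | x) = 0.207947 / 0.327982 ≈ 0.6340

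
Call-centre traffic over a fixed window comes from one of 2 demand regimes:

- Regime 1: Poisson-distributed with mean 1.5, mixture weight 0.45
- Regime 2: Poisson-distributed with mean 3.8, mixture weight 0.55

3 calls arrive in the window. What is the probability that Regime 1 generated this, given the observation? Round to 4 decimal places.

0.3342

Apply Bayes' rule: the posterior for each component is proportional to its prior times its likelihood at x.
Poisson probabilities:
  L_1 = 0.125511
  L_2 = 0.204588
Multiply by the mixture weights:
  w_1·L_1 = 0.45 × 0.125511 = 0.0564798
  w_2·L_2 = 0.55 × 0.204588 = 0.112523
Sum: 0.0564798 + 0.112523 = 0.169003
P(Regime 1 | the observation) ≈ 0.3342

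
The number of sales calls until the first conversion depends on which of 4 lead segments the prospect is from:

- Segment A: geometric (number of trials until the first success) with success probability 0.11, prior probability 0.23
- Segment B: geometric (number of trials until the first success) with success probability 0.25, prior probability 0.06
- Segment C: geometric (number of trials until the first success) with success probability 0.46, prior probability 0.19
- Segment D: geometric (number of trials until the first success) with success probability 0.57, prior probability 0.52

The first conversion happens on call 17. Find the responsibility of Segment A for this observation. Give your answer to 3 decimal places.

Apply Bayes' rule: the posterior for each component is proportional to its prior times its likelihood at x.
Evaluate each component's likelihood at the observed value:
  L_A = 0.11·(1−0.11)^16 = 0.11·0.154967 = 0.0170464
  L_B = 0.25·(1−0.25)^16 = 0.25·0.0100226 = 0.00250565
  L_C = 0.46·(1−0.46)^16 = 0.46·5.22757e-05 = 2.40468e-05
  L_D = 0.57·(1−0.57)^16 = 0.57·1.36614e-06 = 7.787e-07
Unnormalised posteriors:
  π_A·L_A = 0.23 × 0.0170464 = 0.00392067
  π_B·L_B = 0.06 × 0.00250565 = 0.000150339
  π_C·L_C = 0.19 × 2.40468e-05 = 4.5689e-06
  π_D·L_D = 0.52 × 7.787e-07 = 4.04924e-07
Evidence: 0.00392067 + 0.000150339 + 4.5689e-06 + 4.04924e-07 = 0.00407599
So the posterior for Segment A is 0.00392067 / 0.00407599 ≈ 0.962.

0.962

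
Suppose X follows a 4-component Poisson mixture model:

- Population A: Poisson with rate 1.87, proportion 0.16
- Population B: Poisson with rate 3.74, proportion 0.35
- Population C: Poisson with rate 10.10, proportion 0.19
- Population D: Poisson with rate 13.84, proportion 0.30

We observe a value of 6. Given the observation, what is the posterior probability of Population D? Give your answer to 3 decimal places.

P(component k | x) = w_k·f_k(x) / marginal(x), where marginal(x) = Σ_j w_j·f_j(x).
Evaluate each component's likelihood at the observed value:
  f_A = e^(−1.87)·1.87^6/6! = 0.00915348
  f_B = e^(−3.74)·3.74^6/6! = 0.0902892
  f_C = e^(−10.10)·10.10^6/6! = 0.060565
  f_D = e^(−13.84)·13.84^6/6! = 0.00952464
Multiply by the mixture weights:
  w_A·f_A = 0.16 × 0.00915348 = 0.00146456
  w_B·f_B = 0.35 × 0.0902892 = 0.0316012
  w_C·f_C = 0.19 × 0.060565 = 0.0115073
  w_D·f_D = 0.30 × 0.00952464 = 0.00285739
Normaliser: 0.00146456 + 0.0316012 + 0.0115073 + 0.00285739 = 0.0474305
So the posterior for Population D is 0.00285739 / 0.0474305 ≈ 0.060.

0.060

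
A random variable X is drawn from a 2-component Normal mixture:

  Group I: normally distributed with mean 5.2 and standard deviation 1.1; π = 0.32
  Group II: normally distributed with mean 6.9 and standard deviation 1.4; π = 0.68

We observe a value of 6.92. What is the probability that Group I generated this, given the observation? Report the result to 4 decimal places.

By Bayes' theorem, P(k | x) = w_k f_k(x) / Σ_j w_j f_j(x).
Normal densities:
  L_I = 0.106807
  L_II = 0.28493
Multiply by the mixture weights:
  w_I·L_I = 0.32 × 0.106807 = 0.0341784
  w_II·L_II = 0.68 × 0.28493 = 0.193752
Marginal: 0.0341784 + 0.193752 = 0.227931
So the posterior for Group I is 0.0341784 / 0.227931 ≈ 0.1500.

0.1500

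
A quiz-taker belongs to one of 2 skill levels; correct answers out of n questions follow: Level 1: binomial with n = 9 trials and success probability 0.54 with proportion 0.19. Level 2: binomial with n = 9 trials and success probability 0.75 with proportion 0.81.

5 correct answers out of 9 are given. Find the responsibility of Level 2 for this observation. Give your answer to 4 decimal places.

P(component k | x) = π_k·f_k(x) / marginal(x), where marginal(x) = Σ_j π_j·f_j(x).
Evaluate each component's likelihood at the observed value:
  L_1 = 0.259042
  L_2 = 0.116798
Prior × likelihood for each component:
  π_1·L_1 = 0.19 × 0.259042 = 0.049218
  π_2·L_2 = 0.81 × 0.116798 = 0.0946067
Sum: 0.049218 + 0.0946067 = 0.143825
P(Level 2 | 5 correct answers out of 9) = 0.0946067 / 0.143825 ≈ 0.6578

0.6578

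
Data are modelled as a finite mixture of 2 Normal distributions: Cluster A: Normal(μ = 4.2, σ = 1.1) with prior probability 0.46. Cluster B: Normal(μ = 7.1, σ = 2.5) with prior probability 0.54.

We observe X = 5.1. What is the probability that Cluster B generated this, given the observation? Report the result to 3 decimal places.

Posterior ∝ prior × likelihood, so P(k | x) ∝ π_k f_k(x); normalise over all components.
Component likelihoods at x = 5.1:
  f_A = 0.25951
  f_B = 0.115877
Prior × likelihood for each component:
  π_A·f_A = 0.46 × 0.25951 = 0.119375
  π_B·f_B = 0.54 × 0.115877 = 0.0625734
Normaliser: 0.119375 + 0.0625734 = 0.181948
So the posterior for Cluster B is 0.0625734 / 0.181948 ≈ 0.344.

0.344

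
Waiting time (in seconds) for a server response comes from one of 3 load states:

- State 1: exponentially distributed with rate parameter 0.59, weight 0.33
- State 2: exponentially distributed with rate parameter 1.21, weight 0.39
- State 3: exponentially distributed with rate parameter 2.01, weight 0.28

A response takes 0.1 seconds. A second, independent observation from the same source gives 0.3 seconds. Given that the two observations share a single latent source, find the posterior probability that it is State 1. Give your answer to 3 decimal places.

By Bayes' theorem, P(k | x) = w_k f_k(x) / Σ_j w_j f_j(x).
Since both observations come from the same component, the likelihood for component k is f_k(x₁)·f_k(x₂).
  L_1 = [0.59·e^(−0.59·0.1) = 0.59·e^(−0.0590) = 0.556197] × [0.49429] = 0.274923
  L_2 = [1.21·e^(−1.21·0.1) = 1.21·e^(−0.1210) = 1.0721] × [0.84166] = 0.902344
  L_3 = [2.01·e^(−2.01·0.1) = 2.01·e^(−0.2010) = 1.644] × [1.09981] = 1.80809
Prior × likelihood for each component:
  w_1·L_1 = 0.33 × 0.274923 = 0.0907245
  w_2·L_2 = 0.39 × 0.902344 = 0.351914
  w_3·L_3 = 0.28 × 1.80809 = 0.506264
Normaliser: 0.0907245 + 0.351914 + 0.506264 = 0.948903
P(State 1 | x₁,x₂) = 0.0907245 / 0.948903 ≈ 0.096

0.096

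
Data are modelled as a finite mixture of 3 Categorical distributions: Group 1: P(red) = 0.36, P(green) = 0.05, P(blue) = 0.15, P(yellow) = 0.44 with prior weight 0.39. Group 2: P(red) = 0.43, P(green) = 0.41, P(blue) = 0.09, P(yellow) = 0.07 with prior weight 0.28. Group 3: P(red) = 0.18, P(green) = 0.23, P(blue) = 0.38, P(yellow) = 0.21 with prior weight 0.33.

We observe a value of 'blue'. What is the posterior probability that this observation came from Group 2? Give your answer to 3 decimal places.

The responsibility of component k is π_k f_k(x) divided by Σ_j π_j f_j(x).
Evaluate each component's likelihood at the observed value:
  f_1 = 0.15
  f_2 = 0.09
  f_3 = 0.38
Multiply by the mixture weights:
  π_1·f_1 = 0.39 × 0.15 = 0.0585
  π_2·f_2 = 0.28 × 0.09 = 0.0252
  π_3·f_3 = 0.33 × 0.38 = 0.1254
Normaliser: 0.0585 + 0.0252 + 0.1254 = 0.2091
P(Group 2 | x) = 0.0252 / 0.2091 ≈ 0.121

0.121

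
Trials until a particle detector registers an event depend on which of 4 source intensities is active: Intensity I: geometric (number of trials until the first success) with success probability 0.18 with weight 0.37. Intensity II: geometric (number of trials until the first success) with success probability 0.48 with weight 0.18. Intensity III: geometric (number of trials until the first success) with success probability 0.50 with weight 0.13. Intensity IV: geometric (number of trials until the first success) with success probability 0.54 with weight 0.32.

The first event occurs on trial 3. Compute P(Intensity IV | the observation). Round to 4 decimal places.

0.3023

Posterior ∝ prior × likelihood, so P(k | x) ∝ P(Z=k) f_k(x); normalise over all components.
Component likelihoods at x = 3:
  L_I = 0.18·(1−0.18)^2 = 0.18·0.6724 = 0.121032
  L_II = 0.48·(1−0.48)^2 = 0.48·0.2704 = 0.129792
  L_III = 0.50·(1−0.50)^2 = 0.50·0.25 = 0.125
  L_IV = 0.54·(1−0.54)^2 = 0.54·0.2116 = 0.114264
Prior × likelihood for each component:
  P(Z=I)·L_I = 0.37 × 0.121032 = 0.0447818
  P(Z=II)·L_II = 0.18 × 0.129792 = 0.0233626
  P(Z=III)·L_III = 0.13 × 0.125 = 0.01625
  P(Z=IV)·L_IV = 0.32 × 0.114264 = 0.0365645
Sum: 0.0447818 + 0.0233626 + 0.01625 + 0.0365645 = 0.120959
So the posterior for Intensity IV is 0.0365645 / 0.120959 ≈ 0.3023.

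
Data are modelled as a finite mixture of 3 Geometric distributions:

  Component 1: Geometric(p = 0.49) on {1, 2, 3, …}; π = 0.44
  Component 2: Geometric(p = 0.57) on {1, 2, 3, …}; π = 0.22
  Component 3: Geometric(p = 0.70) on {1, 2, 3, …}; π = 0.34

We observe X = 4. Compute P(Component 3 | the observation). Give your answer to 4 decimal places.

0.1428

Posterior ∝ prior × likelihood, so P(k | x) ∝ π_k f_k(x); normalise over all components.
Geometric probabilities:
  L_1 = 0.49·(1−0.49)^3 = 0.49·0.132651 = 0.064999
  L_2 = 0.57·(1−0.57)^3 = 0.57·0.079507 = 0.045319
  L_3 = 0.70·(1−0.70)^3 = 0.70·0.027 = 0.0189
Weight by the priors:
  π_1·L_1 = 0.44 × 0.064999 = 0.0285996
  π_2·L_2 = 0.22 × 0.045319 = 0.00997018
  π_3·L_3 = 0.34 × 0.0189 = 0.006426
Evidence: 0.0285996 + 0.00997018 + 0.006426 = 0.0449957
So the posterior for Component 3 is 0.006426 / 0.0449957 ≈ 0.1428.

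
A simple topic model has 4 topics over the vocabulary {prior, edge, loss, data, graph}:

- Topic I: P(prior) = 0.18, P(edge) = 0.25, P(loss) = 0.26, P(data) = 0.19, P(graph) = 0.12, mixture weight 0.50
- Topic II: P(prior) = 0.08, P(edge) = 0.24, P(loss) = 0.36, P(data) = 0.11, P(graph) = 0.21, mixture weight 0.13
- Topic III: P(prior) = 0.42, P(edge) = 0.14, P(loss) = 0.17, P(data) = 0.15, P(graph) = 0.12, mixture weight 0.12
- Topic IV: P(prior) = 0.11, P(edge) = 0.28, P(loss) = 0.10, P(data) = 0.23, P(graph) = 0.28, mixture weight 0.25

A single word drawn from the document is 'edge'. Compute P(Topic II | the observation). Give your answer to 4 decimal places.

0.1284

By Bayes' theorem, P(k | x) = w_k f_k(x) / Σ_j w_j f_j(x).
Categorical probabilities:
  L_I = P(edge | comp) = 0.25
  L_II = P(edge | comp) = 0.24
  L_III = P(edge | comp) = 0.14
  L_IV = P(edge | comp) = 0.28
Weight by the priors:
  w_I·L_I = 0.50 × 0.25 = 0.125
  w_II·L_II = 0.13 × 0.24 = 0.0312
  w_III·L_III = 0.12 × 0.14 = 0.0168
  w_IV·L_IV = 0.25 × 0.28 = 0.07
Normaliser: 0.125 + 0.0312 + 0.0168 + 0.07 = 0.243
Responsibility of Topic II: 0.0312 / 0.243 ≈ 0.1284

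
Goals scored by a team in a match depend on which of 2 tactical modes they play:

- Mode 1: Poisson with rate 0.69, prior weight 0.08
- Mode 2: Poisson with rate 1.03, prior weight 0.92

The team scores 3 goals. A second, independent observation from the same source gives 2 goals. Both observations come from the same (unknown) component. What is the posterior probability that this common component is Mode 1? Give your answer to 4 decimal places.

The responsibility of component k is π_k f_k(x) divided by Σ_j π_j f_j(x).
Since both observations come from the same component, the likelihood for component k is f_k(x₁)·f_k(x₂).
  f_1 = [e^(−0.69)·0.69^3/3! = 0.027462] × [0.1194] = 0.00327897
  f_2 = [e^(−1.03)·1.03^3/3! = 0.0650185] × [0.189374] = 0.0123128
Multiply by the mixture weights:
  π_1·f_1 = 0.08 × 0.00327897 = 0.000262318
  π_2·f_2 = 0.92 × 0.0123128 = 0.0113278
Marginal: 0.000262318 + 0.0113278 = 0.0115901
P(Mode 1 | x₁, x₂) = 0.000262318 / 0.0115901 ≈ 0.0226

0.0226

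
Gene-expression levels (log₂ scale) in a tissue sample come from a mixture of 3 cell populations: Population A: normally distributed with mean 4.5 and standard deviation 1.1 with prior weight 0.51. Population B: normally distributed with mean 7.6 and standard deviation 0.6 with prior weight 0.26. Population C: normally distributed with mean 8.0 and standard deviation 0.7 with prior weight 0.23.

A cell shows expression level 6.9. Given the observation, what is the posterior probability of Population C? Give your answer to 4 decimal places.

P(component k | x) = π_k·f_k(x) / marginal(x), where marginal(x) = Σ_j π_j·f_j(x).
Component likelihoods at x = 6.9:
  L_A = 0.0335602
  L_B = 0.336664
  L_C = 0.165803
Multiply by the mixture weights:
  π_A·L_A = 0.51 × 0.0335602 = 0.0171157
  π_B·L_B = 0.26 × 0.336664 = 0.0875328
  π_C·L_C = 0.23 × 0.165803 = 0.0381346
Sum: 0.0171157 + 0.0875328 + 0.0381346 = 0.142783
So the posterior for Population C is 0.0381346 / 0.142783 ≈ 0.2671.

0.2671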